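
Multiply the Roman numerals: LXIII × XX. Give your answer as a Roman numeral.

LXIII = 63
XX = 20
63 × 20 = 1260

MCCLX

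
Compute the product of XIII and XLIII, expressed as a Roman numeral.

XIII = 13
XLIII = 43
13 × 43 = 559

DLIX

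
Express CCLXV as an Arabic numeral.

CCLXV: C=100, C=100, L=50, X=10, V=5
100 + 100 + 50 + 10 + 5 = 265

265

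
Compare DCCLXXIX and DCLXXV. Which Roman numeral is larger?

DCCLXXIX = 779
DCLXXV = 675
779 is larger

DCCLXXIX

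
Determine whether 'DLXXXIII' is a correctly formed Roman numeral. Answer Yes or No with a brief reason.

'DLXXXIII': Check the rules: uses only the symbols I, V, X, L, C, D, M; no symbol is repeated more than three times in a row; V, L and D each appear at most once; no smaller symbol precedes a larger one (values never increase from left to right). Value: D (500) + L (50) + X (10) + X (10) + X (10) + I (1) + I (1) + I (1) = 583. So it is a valid standard Roman numeral.

Yes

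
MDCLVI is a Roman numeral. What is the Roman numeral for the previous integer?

MDCLVI = 1656; previous is 1655

MDCLV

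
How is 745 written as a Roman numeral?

Convert 745 to Roman numerals:
  745 contains 1×500 (D)
  245 contains 2×100 (CC)
  45 contains 1×40 (XL)
  5 contains 1×5 (V)

DCCXLV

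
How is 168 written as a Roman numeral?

Convert 168 to Roman numerals:
  168 contains 1×100 (C)
  68 contains 1×50 (L)
  18 contains 1×10 (X)
  8 contains 1×5 (V)
  3 contains 3×1 (III)

CLXVIII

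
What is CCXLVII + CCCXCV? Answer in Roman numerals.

CCXLVII = 247
CCCXCV = 395
247 + 395 = 642

DCXLII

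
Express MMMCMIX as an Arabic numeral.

MMMCMIX: M=1000, M=1000, M=1000, CM=900, IX=9
1000 + 1000 + 1000 + 900 + 9 = 3909

3909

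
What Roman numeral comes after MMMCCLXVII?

MMMCCLXVII = 3267, so the next integer is 3267 + 1 = 3268

MMMCCLXVIII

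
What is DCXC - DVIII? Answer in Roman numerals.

DCXC = 690
DVIII = 508
690 - 508 = 182

CLXXXII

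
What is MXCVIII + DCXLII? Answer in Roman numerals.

MXCVIII = 1098
DCXLII = 642
1098 + 642 = 1740

MDCCXL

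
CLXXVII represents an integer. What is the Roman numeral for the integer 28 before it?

CLXXVII = 177
177 - 28 = 149

CXLIX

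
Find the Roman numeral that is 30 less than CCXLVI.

CCXLVI = 246
246 - 30 = 216

CCXVI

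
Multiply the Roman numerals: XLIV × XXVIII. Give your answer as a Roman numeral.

XLIV = 44
XXVIII = 28
44 × 28 = 1232

MCCXXXII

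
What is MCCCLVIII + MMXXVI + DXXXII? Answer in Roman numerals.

MCCCLVIII = 1358, MMXXVI = 2026, DXXXII = 532
1358 + 2026 = 3384
3384 + 532 = 3916

MMMCMXVI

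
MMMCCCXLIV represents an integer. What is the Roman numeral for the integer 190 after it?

MMMCCCXLIV = 3344
3344 + 190 = 3534

MMMDXXXIV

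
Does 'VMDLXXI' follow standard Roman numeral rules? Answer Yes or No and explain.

'VMDLXXI': Invalid subtractive combination: VM

No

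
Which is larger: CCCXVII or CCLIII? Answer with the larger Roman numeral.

CCCXVII = 317
CCLIII = 253
317 is larger

CCCXVII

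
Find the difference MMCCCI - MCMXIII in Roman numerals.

MMCCCI = 2301
MCMXIII = 1913
2301 - 1913 = 388

CCCLXXXVIII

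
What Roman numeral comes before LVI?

LVI = 56; previous is 55

LV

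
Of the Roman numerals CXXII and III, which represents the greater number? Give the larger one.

CXXII = 122
III = 3
122 is larger

CXXII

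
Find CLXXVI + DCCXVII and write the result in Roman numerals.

CLXXVI = 176
DCCXVII = 717
176 + 717 = 893

DCCCXCIII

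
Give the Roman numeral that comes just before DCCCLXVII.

DCCCLXVII = 867, so the previous integer is 867 - 1 = 866

DCCCLXVI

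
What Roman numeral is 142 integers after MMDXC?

MMDXC = 2590
2590 + 142 = 2732

MMDCCXXXII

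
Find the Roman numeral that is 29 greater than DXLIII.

DXLIII = 543
543 + 29 = 572

DLXXII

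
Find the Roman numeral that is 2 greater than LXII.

LXII = 62
62 + 2 = 64

LXIV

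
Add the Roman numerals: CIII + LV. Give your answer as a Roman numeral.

CIII = 103
LV = 55
103 + 55 = 158

CLVIII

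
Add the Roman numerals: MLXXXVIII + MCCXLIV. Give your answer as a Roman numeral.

MLXXXVIII = 1088
MCCXLIV = 1244
1088 + 1244 = 2332

MMCCCXXXII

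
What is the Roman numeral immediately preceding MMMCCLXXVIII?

MMMCCLXXVIII = 3278, so the previous integer is 3278 - 1 = 3277

MMMCCLXXVII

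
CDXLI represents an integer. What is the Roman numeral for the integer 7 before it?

CDXLI = 441
441 - 7 = 434

CDXXXIV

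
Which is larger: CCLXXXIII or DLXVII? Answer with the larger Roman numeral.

CCLXXXIII = 283
DLXVII = 567
567 is larger

DLXVII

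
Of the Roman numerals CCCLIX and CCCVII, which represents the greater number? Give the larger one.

CCCLIX = 359
CCCVII = 307
359 is larger

CCCLIX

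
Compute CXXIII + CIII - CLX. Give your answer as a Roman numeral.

CXXIII = 123, CIII = 103, CLX = 160
123 + 103 = 226
226 - 160 = 66

LXVI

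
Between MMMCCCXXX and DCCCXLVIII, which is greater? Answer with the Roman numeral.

MMMCCCXXX = 3330
DCCCXLVIII = 848
3330 is larger

MMMCCCXXX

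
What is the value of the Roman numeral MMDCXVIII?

MMDCXVIII: M=1000, M=1000, D=500, C=100, X=10, V=5, I=1, I=1, I=1
1000 + 1000 + 500 + 100 + 10 + 5 + 1 + 1 + 1 = 2618

2618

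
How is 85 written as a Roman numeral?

Convert 85 to Roman numerals:
  85 contains 1×50 (L)
  35 contains 3×10 (XXX)
  5 contains 1×5 (V)

LXXXV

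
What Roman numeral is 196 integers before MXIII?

MXIII = 1013
1013 - 196 = 817

DCCCXVII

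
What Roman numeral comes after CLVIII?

CLVIII = 158; next is 159

CLIX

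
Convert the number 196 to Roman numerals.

Convert 196 to Roman numerals:
  196 contains 1×100 (C)
  96 contains 1×90 (XC)
  6 contains 1×5 (V)
  1 contains 1×1 (I)

CXCVI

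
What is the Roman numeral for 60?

Convert 60 to Roman numerals:
  60 contains 1×50 (L)
  10 contains 1×10 (X)

LX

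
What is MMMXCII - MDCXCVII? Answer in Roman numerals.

MMMXCII = 3092
MDCXCVII = 1697
3092 - 1697 = 1395

MCCCXCV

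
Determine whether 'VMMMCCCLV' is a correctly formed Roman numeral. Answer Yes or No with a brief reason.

'VMMMCCCLV': V should not appear more than once

No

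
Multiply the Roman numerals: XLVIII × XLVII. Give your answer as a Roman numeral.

XLVIII = 48
XLVII = 47
48 × 47 = 2256

MMCCLVI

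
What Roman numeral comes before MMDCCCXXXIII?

MMDCCCXXXIII = 2833; previous is 2832

MMDCCCXXXII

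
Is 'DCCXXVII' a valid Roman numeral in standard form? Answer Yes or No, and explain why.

'DCCXXVII': Check the rules: uses only the symbols I, V, X, L, C, D, M; no symbol is repeated more than three times in a row; V, L and D each appear at most once; no smaller symbol precedes a larger one (values never increase from left to right). Value: D (500) + C (100) + C (100) + X (10) + X (10) + V (5) + I (1) + I (1) = 727. So it is a valid standard Roman numeral.

Yes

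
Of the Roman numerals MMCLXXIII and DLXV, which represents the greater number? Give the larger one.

MMCLXXIII = 2173
DLXV = 565
2173 is larger

MMCLXXIII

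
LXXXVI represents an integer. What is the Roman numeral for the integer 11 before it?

LXXXVI = 86
86 - 11 = 75

LXXV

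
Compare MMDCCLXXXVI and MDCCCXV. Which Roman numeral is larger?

MMDCCLXXXVI = 2786
MDCCCXV = 1815
2786 is larger

MMDCCLXXXVI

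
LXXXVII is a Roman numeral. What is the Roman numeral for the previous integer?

LXXXVII = 87, so the previous integer is 87 - 1 = 86

LXXXVI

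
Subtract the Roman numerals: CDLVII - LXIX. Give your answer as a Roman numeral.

CDLVII = 457
LXIX = 69
457 - 69 = 388

CCCLXXXVIII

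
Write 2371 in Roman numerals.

Convert 2371 to Roman numerals:
  2371 contains 2×1000 (MM)
  371 contains 3×100 (CCC)
  71 contains 1×50 (L)
  21 contains 2×10 (XX)
  1 contains 1×1 (I)

MMCCCLXXI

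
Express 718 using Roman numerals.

Convert 718 to Roman numerals:
  718 contains 1×500 (D)
  218 contains 2×100 (CC)
  18 contains 1×10 (X)
  8 contains 1×5 (V)
  3 contains 3×1 (III)

DCCXVIII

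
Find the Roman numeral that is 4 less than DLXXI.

DLXXI = 571
571 - 4 = 567

DLXVII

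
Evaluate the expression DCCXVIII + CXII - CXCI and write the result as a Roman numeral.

DCCXVIII = 718, CXII = 112, CXCI = 191
718 + 112 = 830
830 - 191 = 639

DCXXXIX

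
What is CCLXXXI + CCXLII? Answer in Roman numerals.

CCLXXXI = 281
CCXLII = 242
281 + 242 = 523

DXXIII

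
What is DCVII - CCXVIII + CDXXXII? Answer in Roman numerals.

DCVII = 607, CCXVIII = 218, CDXXXII = 432
607 - 218 = 389
389 + 432 = 821

DCCCXXI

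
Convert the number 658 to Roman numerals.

Convert 658 to Roman numerals:
  658 contains 1×500 (D)
  158 contains 1×100 (C)
  58 contains 1×50 (L)
  8 contains 1×5 (V)
  3 contains 3×1 (III)

DCLVIII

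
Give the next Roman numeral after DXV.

DXV = 515; next is 516

DXVI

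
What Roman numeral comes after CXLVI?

CXLVI = 146, so the next integer is 146 + 1 = 147

CXLVII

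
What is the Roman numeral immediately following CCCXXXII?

CCCXXXII = 332, so the next integer is 332 + 1 = 333

CCCXXXIII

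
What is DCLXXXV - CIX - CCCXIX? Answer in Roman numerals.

DCLXXXV = 685, CIX = 109, CCCXIX = 319
685 - 109 = 576
576 - 319 = 257

CCLVII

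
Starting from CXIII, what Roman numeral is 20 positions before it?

CXIII = 113
113 - 20 = 93

XCIII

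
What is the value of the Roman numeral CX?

CX: C=100, X=10
100 + 10 = 110

110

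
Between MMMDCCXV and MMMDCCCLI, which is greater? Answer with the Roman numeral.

MMMDCCXV = 3715
MMMDCCCLI = 3851
3851 is larger

MMMDCCCLI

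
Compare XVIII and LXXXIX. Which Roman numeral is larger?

XVIII = 18
LXXXIX = 89
89 is larger

LXXXIX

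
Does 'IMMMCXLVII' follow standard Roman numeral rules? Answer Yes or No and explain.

'IMMMCXLVII': Invalid subtractive combination: IM

No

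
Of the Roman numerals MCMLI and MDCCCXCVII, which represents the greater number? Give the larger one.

MCMLI = 1951
MDCCCXCVII = 1897
1951 is larger

MCMLI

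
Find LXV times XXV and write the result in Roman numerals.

LXV = 65
XXV = 25
65 × 25 = 1625

MDCXXV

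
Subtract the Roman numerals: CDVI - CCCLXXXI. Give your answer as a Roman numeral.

CDVI = 406
CCCLXXXI = 381
406 - 381 = 25

XXV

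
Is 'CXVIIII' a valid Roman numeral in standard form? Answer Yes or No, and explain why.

'CXVIIII': More than 3 consecutive I's

No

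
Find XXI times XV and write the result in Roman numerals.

XXI = 21
XV = 15
21 × 15 = 315

CCCXV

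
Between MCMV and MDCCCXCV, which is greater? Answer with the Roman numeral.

MCMV = 1905
MDCCCXCV = 1895
1905 is larger

MCMV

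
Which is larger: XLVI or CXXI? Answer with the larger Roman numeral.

XLVI = 46
CXXI = 121
121 is larger

CXXI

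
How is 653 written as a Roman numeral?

Convert 653 to Roman numerals:
  653 contains 1×500 (D)
  153 contains 1×100 (C)
  53 contains 1×50 (L)
  3 contains 3×1 (III)

DCLIII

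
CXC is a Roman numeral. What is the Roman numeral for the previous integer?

CXC = 190; previous is 189

CLXXXIX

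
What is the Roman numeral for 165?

Convert 165 to Roman numerals:
  165 contains 1×100 (C)
  65 contains 1×50 (L)
  15 contains 1×10 (X)
  5 contains 1×5 (V)

CLXV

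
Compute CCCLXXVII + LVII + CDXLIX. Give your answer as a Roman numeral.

CCCLXXVII = 377, LVII = 57, CDXLIX = 449
377 + 57 = 434
434 + 449 = 883

DCCCLXXXIII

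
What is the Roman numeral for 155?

Convert 155 to Roman numerals:
  155 contains 1×100 (C)
  55 contains 1×50 (L)
  5 contains 1×5 (V)

CLV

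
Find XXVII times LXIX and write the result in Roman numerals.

XXVII = 27
LXIX = 69
27 × 69 = 1863

MDCCCLXIII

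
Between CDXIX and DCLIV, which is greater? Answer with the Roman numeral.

CDXIX = 419
DCLIV = 654
654 is larger

DCLIV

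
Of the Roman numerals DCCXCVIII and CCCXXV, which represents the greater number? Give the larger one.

DCCXCVIII = 798
CCCXXV = 325
798 is larger

DCCXCVIII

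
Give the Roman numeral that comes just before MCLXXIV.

MCLXXIV = 1174, so the previous integer is 1174 - 1 = 1173

MCLXXIII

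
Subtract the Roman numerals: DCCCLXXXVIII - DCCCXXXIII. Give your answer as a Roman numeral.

DCCCLXXXVIII = 888
DCCCXXXIII = 833
888 - 833 = 55

LV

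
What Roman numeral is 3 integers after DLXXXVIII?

DLXXXVIII = 588
588 + 3 = 591

DXCI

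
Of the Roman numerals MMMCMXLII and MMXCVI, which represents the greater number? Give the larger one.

MMMCMXLII = 3942
MMXCVI = 2096
3942 is larger

MMMCMXLII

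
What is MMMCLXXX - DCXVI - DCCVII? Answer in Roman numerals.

MMMCLXXX = 3180, DCXVI = 616, DCCVII = 707
3180 - 616 = 2564
2564 - 707 = 1857

MDCCCLVII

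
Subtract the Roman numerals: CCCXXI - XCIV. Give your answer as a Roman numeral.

CCCXXI = 321
XCIV = 94
321 - 94 = 227

CCXXVII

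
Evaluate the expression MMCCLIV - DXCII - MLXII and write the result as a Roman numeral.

MMCCLIV = 2254, DXCII = 592, MLXII = 1062
2254 - 592 = 1662
1662 - 1062 = 600

DC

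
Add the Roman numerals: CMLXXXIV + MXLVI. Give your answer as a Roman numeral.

CMLXXXIV = 984
MXLVI = 1046
984 + 1046 = 2030

MMXXX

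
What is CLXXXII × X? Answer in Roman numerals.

CLXXXII = 182
X = 10
182 × 10 = 1820

MDCCCXX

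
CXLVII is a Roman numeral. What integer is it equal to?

CXLVII: C=100, XL=40, V=5, I=1, I=1
100 + 40 + 5 + 1 + 1 = 147

147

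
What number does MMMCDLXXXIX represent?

MMMCDLXXXIX: M=1000, M=1000, M=1000, CD=400, L=50, X=10, X=10, X=10, IX=9
1000 + 1000 + 1000 + 400 + 50 + 10 + 10 + 10 + 9 = 3489

3489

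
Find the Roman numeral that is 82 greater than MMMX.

MMMX = 3010
3010 + 82 = 3092

MMMXCII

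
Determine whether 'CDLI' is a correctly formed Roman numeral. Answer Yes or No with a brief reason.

'CDLI': Check the rules: uses only the symbols I, V, X, L, C, D, M; no symbol is repeated more than three times in a row; V, L and D each appear at most once; the only place a smaller symbol precedes a larger one is the allowed subtractive pair CD, the symbol right after such a pair (if any) is smaller than the pair's first symbol, and otherwise the values never increase from left to right. Value: CD (400) + L (50) + I (1) = 451. So it is a valid standard Roman numeral.

Yes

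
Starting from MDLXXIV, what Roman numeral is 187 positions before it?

MDLXXIV = 1574
1574 - 187 = 1387

MCCCLXXXVII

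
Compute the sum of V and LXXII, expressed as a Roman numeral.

V = 5
LXXII = 72
5 + 72 = 77

LXXVII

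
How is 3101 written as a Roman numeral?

Convert 3101 to Roman numerals:
  3101 contains 3×1000 (MMM)
  101 contains 1×100 (C)
  1 contains 1×1 (I)

MMMCI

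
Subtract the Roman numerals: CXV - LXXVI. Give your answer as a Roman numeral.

CXV = 115
LXXVI = 76
115 - 76 = 39

XXXIX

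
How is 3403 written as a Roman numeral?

Convert 3403 to Roman numerals:
  3403 contains 3×1000 (MMM)
  403 contains 1×400 (CD)
  3 contains 3×1 (III)

MMMCDIII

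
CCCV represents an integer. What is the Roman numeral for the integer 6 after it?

CCCV = 305
305 + 6 = 311

CCCXI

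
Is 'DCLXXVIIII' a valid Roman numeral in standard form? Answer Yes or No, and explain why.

'DCLXXVIIII': More than 3 consecutive I's

No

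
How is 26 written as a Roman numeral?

Convert 26 to Roman numerals:
  26 contains 2×10 (XX)
  6 contains 1×5 (V)
  1 contains 1×1 (I)

XXVI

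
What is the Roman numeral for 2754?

Convert 2754 to Roman numerals:
  2754 contains 2×1000 (MM)
  754 contains 1×500 (D)
  254 contains 2×100 (CC)
  54 contains 1×50 (L)
  4 contains 1×4 (IV)

MMDCCLIV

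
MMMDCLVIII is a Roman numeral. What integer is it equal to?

MMMDCLVIII: M=1000, M=1000, M=1000, D=500, C=100, L=50, V=5, I=1, I=1, I=1
1000 + 1000 + 1000 + 500 + 100 + 50 + 5 + 1 + 1 + 1 = 3658

3658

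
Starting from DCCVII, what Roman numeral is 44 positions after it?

DCCVII = 707
707 + 44 = 751

DCCLI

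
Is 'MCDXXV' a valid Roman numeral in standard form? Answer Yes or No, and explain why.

'MCDXXV': Check the rules: uses only the symbols I, V, X, L, C, D, M; no symbol is repeated more than three times in a row; V, L and D each appear at most once; the only place a smaller symbol precedes a larger one is the allowed subtractive pair CD, the symbol right after such a pair (if any) is smaller than the pair's first symbol, and otherwise the values never increase from left to right. Value: M (1000) + CD (400) + X (10) + X (10) + V (5) = 1425. So it is a valid standard Roman numeral.

Yes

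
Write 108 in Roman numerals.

Convert 108 to Roman numerals:
  108 contains 1×100 (C)
  8 contains 1×5 (V)
  3 contains 3×1 (III)

CVIII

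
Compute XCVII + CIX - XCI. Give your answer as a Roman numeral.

XCVII = 97, CIX = 109, XCI = 91
97 + 109 = 206
206 - 91 = 115

CXV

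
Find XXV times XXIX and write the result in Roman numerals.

XXV = 25
XXIX = 29
25 × 29 = 725

DCCXXV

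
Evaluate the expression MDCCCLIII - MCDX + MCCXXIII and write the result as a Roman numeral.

MDCCCLIII = 1853, MCDX = 1410, MCCXXIII = 1223
1853 - 1410 = 443
443 + 1223 = 1666

MDCLXVI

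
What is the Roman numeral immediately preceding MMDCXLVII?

MMDCXLVII = 2647; previous is 2646

MMDCXLVI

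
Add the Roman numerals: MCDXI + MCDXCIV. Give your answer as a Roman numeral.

MCDXI = 1411
MCDXCIV = 1494
1411 + 1494 = 2905

MMCMV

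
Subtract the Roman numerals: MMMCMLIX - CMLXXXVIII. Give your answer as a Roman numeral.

MMMCMLIX = 3959
CMLXXXVIII = 988
3959 - 988 = 2971

MMCMLXXI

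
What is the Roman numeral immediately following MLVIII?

MLVIII = 1058, so the next integer is 1058 + 1 = 1059

MLIX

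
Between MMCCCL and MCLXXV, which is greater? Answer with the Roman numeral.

MMCCCL = 2350
MCLXXV = 1175
2350 is larger

MMCCCL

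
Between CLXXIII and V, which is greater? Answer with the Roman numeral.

CLXXIII = 173
V = 5
173 is larger

CLXXIII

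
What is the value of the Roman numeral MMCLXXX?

MMCLXXX: M=1000, M=1000, C=100, L=50, X=10, X=10, X=10
1000 + 1000 + 100 + 50 + 10 + 10 + 10 = 2180

2180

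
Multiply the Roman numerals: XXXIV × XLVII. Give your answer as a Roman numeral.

XXXIV = 34
XLVII = 47
34 × 47 = 1598

MDXCVIII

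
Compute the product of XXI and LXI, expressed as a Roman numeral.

XXI = 21
LXI = 61
21 × 61 = 1281

MCCLXXXI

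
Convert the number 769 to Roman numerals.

Convert 769 to Roman numerals:
  769 contains 1×500 (D)
  269 contains 2×100 (CC)
  69 contains 1×50 (L)
  19 contains 1×10 (X)
  9 contains 1×9 (IX)

DCCLXIX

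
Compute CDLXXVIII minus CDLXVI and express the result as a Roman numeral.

CDLXXVIII = 478
CDLXVI = 466
478 - 466 = 12

XII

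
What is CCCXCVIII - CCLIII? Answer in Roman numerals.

CCCXCVIII = 398
CCLIII = 253
398 - 253 = 145

CXLV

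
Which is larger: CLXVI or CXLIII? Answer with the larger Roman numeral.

CLXVI = 166
CXLIII = 143
166 is larger

CLXVI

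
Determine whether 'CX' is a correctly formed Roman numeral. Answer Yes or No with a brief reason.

'CX': Check the rules: uses only the symbols I, V, X, L, C, D, M; no symbol is repeated more than three times in a row; V, L and D each appear at most once; no smaller symbol precedes a larger one (values never increase from left to right). Value: C (100) + X (10) = 110. So it is a valid standard Roman numeral.

Yes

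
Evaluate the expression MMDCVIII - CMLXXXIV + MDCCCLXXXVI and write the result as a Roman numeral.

MMDCVIII = 2608, CMLXXXIV = 984, MDCCCLXXXVI = 1886
2608 - 984 = 1624
1624 + 1886 = 3510

MMMDX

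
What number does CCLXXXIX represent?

CCLXXXIX: C=100, C=100, L=50, X=10, X=10, X=10, IX=9
100 + 100 + 50 + 10 + 10 + 10 + 9 = 289

289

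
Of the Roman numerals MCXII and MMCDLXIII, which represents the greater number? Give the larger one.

MCXII = 1112
MMCDLXIII = 2463
2463 is larger

MMCDLXIII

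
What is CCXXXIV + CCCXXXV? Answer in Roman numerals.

CCXXXIV = 234
CCCXXXV = 335
234 + 335 = 569

DLXIX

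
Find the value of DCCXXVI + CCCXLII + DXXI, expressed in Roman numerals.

DCCXXVI = 726, CCCXLII = 342, DXXI = 521
726 + 342 = 1068
1068 + 521 = 1589

MDLXXXIX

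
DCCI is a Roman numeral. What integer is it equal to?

DCCI: D=500, C=100, C=100, I=1
500 + 100 + 100 + 1 = 701

701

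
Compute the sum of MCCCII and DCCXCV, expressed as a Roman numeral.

MCCCII = 1302
DCCXCV = 795
1302 + 795 = 2097

MMXCVII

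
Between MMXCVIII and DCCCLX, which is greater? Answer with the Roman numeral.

MMXCVIII = 2098
DCCCLX = 860
2098 is larger

MMXCVIII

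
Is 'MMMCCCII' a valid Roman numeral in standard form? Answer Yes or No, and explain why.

'MMMCCCII': Check the rules: uses only the symbols I, V, X, L, C, D, M; no symbol is repeated more than three times in a row; V, L and D each appear at most once; no smaller symbol precedes a larger one (values never increase from left to right). Value: M (1000) + M (1000) + M (1000) + C (100) + C (100) + C (100) + I (1) + I (1) = 3302. So it is a valid standard Roman numeral.

Yes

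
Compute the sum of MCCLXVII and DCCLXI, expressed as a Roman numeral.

MCCLXVII = 1267
DCCLXI = 761
1267 + 761 = 2028

MMXXVIII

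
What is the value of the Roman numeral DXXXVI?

DXXXVI: D=500, X=10, X=10, X=10, V=5, I=1
500 + 10 + 10 + 10 + 5 + 1 = 536

536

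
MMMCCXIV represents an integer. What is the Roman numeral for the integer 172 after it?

MMMCCXIV = 3214
3214 + 172 = 3386

MMMCCCLXXXVI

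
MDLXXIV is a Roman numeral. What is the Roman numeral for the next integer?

MDLXXIV = 1574, so the next integer is 1574 + 1 = 1575

MDLXXV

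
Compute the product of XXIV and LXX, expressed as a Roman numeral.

XXIV = 24
LXX = 70
24 × 70 = 1680

MDCLXXX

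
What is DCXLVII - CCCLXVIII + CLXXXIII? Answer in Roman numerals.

DCXLVII = 647, CCCLXVIII = 368, CLXXXIII = 183
647 - 368 = 279
279 + 183 = 462

CDLXII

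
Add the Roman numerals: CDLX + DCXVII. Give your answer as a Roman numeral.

CDLX = 460
DCXVII = 617
460 + 617 = 1077

MLXXVII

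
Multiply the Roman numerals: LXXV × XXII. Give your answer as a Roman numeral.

LXXV = 75
XXII = 22
75 × 22 = 1650

MDCL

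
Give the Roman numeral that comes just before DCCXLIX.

DCCXLIX = 749; previous is 748

DCCXLVIII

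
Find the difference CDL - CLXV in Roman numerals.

CDL = 450
CLXV = 165
450 - 165 = 285

CCLXXXV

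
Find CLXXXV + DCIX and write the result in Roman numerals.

CLXXXV = 185
DCIX = 609
185 + 609 = 794

DCCXCIV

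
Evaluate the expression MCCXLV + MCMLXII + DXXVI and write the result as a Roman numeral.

MCCXLV = 1245, MCMLXII = 1962, DXXVI = 526
1245 + 1962 = 3207
3207 + 526 = 3733

MMMDCCXXXIII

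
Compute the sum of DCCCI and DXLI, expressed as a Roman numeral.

DCCCI = 801
DXLI = 541
801 + 541 = 1342

MCCCXLII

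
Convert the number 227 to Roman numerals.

Convert 227 to Roman numerals:
  227 contains 2×100 (CC)
  27 contains 2×10 (XX)
  7 contains 1×5 (V)
  2 contains 2×1 (II)

CCXXVII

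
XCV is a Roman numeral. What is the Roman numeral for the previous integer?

XCV = 95, so the previous integer is 95 - 1 = 94

XCIV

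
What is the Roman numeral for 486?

Convert 486 to Roman numerals:
  486 contains 1×400 (CD)
  86 contains 1×50 (L)
  36 contains 3×10 (XXX)
  6 contains 1×5 (V)
  1 contains 1×1 (I)

CDLXXXVI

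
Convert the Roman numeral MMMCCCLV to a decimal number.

MMMCCCLV: M=1000, M=1000, M=1000, C=100, C=100, C=100, L=50, V=5
1000 + 1000 + 1000 + 100 + 100 + 100 + 50 + 5 = 3355

3355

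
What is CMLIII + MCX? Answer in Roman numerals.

CMLIII = 953
MCX = 1110
953 + 1110 = 2063

MMLXIII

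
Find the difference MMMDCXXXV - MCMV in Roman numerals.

MMMDCXXXV = 3635
MCMV = 1905
3635 - 1905 = 1730

MDCCXXX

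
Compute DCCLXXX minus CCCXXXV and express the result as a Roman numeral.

DCCLXXX = 780
CCCXXXV = 335
780 - 335 = 445

CDXLV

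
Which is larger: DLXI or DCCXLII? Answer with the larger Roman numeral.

DLXI = 561
DCCXLII = 742
742 is larger

DCCXLII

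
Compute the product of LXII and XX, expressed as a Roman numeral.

LXII = 62
XX = 20
62 × 20 = 1240

MCCXL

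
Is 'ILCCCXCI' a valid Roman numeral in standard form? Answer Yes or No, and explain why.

'ILCCCXCI': Invalid subtractive combination: IL

No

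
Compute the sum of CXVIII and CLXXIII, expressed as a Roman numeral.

CXVIII = 118
CLXXIII = 173
118 + 173 = 291

CCXCI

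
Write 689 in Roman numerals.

Convert 689 to Roman numerals:
  689 contains 1×500 (D)
  189 contains 1×100 (C)
  89 contains 1×50 (L)
  39 contains 3×10 (XXX)
  9 contains 1×9 (IX)

DCLXXXIX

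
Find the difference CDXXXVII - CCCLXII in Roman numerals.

CDXXXVII = 437
CCCLXII = 362
437 - 362 = 75

LXXV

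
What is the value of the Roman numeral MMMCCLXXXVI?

MMMCCLXXXVI: M=1000, M=1000, M=1000, C=100, C=100, L=50, X=10, X=10, X=10, V=5, I=1
1000 + 1000 + 1000 + 100 + 100 + 50 + 10 + 10 + 10 + 5 + 1 = 3286

3286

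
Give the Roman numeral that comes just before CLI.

CLI = 151, so the previous integer is 151 - 1 = 150

CL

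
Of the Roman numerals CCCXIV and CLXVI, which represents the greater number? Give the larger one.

CCCXIV = 314
CLXVI = 166
314 is larger

CCCXIV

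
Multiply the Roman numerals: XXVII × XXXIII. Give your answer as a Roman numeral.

XXVII = 27
XXXIII = 33
27 × 33 = 891

DCCCXCI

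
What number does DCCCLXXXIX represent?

DCCCLXXXIX: D=500, C=100, C=100, C=100, L=50, X=10, X=10, X=10, IX=9
500 + 100 + 100 + 100 + 50 + 10 + 10 + 10 + 9 = 889

889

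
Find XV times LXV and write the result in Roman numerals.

XV = 15
LXV = 65
15 × 65 = 975

CMLXXV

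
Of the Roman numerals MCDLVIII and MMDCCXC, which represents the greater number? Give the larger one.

MCDLVIII = 1458
MMDCCXC = 2790
2790 is larger

MMDCCXC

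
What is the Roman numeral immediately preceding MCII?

MCII = 1102, so the previous integer is 1102 - 1 = 1101

MCI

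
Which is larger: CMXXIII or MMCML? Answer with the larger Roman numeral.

CMXXIII = 923
MMCML = 2950
2950 is larger

MMCML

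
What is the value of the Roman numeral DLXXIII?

DLXXIII: D=500, L=50, X=10, X=10, I=1, I=1, I=1
500 + 50 + 10 + 10 + 1 + 1 + 1 = 573

573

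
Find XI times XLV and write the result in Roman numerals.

XI = 11
XLV = 45
11 × 45 = 495

CDXCV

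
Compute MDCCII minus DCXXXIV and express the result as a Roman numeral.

MDCCII = 1702
DCXXXIV = 634
1702 - 634 = 1068

MLXVIII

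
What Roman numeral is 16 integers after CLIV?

CLIV = 154
154 + 16 = 170

CLXX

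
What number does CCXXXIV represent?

CCXXXIV: C=100, C=100, X=10, X=10, X=10, IV=4
100 + 100 + 10 + 10 + 10 + 4 = 234

234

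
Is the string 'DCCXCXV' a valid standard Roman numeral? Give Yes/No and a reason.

'DCCXCXV': X cannot come right after the subtractive pair XC: once X is subtracted in XC, the next symbol must be smaller than X

No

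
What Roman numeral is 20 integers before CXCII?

CXCII = 192
192 - 20 = 172

CLXXII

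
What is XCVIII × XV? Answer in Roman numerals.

XCVIII = 98
XV = 15
98 × 15 = 1470

MCDLXX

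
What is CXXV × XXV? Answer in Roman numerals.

CXXV = 125
XXV = 25
125 × 25 = 3125

MMMCXXV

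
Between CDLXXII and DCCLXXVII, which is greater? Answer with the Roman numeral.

CDLXXII = 472
DCCLXXVII = 777
777 is larger

DCCLXXVII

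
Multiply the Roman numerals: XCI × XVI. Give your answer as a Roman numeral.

XCI = 91
XVI = 16
91 × 16 = 1456

MCDLVI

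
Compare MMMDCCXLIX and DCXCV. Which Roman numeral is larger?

MMMDCCXLIX = 3749
DCXCV = 695
3749 is larger

MMMDCCXLIX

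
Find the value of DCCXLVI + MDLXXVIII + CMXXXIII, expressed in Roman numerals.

DCCXLVI = 746, MDLXXVIII = 1578, CMXXXIII = 933
746 + 1578 = 2324
2324 + 933 = 3257

MMMCCLVII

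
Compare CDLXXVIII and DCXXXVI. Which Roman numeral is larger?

CDLXXVIII = 478
DCXXXVI = 636
636 is larger

DCXXXVI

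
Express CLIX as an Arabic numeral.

CLIX: C=100, L=50, IX=9
100 + 50 + 9 = 159

159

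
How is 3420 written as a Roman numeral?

Convert 3420 to Roman numerals:
  3420 contains 3×1000 (MMM)
  420 contains 1×400 (CD)
  20 contains 2×10 (XX)

MMMCDXX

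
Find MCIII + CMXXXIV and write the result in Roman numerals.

MCIII = 1103
CMXXXIV = 934
1103 + 934 = 2037

MMXXXVII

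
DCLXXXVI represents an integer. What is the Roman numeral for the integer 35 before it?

DCLXXXVI = 686
686 - 35 = 651

DCLI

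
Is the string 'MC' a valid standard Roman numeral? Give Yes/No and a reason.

'MC': Check the rules: uses only the symbols I, V, X, L, C, D, M; no symbol is repeated more than three times in a row; V, L and D each appear at most once; no smaller symbol precedes a larger one (values never increase from left to right). Value: M (1000) + C (100) = 1100. So it is a valid standard Roman numeral.

Yes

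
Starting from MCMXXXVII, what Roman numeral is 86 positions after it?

MCMXXXVII = 1937
1937 + 86 = 2023

MMXXIII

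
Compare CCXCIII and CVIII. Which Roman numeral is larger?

CCXCIII = 293
CVIII = 108
293 is larger

CCXCIII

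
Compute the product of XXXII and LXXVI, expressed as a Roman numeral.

XXXII = 32
LXXVI = 76
32 × 76 = 2432

MMCDXXXII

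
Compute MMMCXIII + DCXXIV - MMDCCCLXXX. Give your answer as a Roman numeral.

MMMCXIII = 3113, DCXXIV = 624, MMDCCCLXXX = 2880
3113 + 624 = 3737
3737 - 2880 = 857

DCCCLVII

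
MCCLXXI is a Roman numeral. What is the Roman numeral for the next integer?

MCCLXXI = 1271; next is 1272

MCCLXXII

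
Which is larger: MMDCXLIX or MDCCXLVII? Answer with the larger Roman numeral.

MMDCXLIX = 2649
MDCCXLVII = 1747
2649 is larger

MMDCXLIX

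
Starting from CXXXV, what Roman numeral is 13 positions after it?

CXXXV = 135
135 + 13 = 148

CXLVIII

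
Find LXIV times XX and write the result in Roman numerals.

LXIV = 64
XX = 20
64 × 20 = 1280

MCCLXXX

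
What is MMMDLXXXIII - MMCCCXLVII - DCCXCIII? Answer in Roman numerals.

MMMDLXXXIII = 3583, MMCCCXLVII = 2347, DCCXCIII = 793
3583 - 2347 = 1236
1236 - 793 = 443

CDXLIII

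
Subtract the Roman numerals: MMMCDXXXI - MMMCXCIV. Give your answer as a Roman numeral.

MMMCDXXXI = 3431
MMMCXCIV = 3194
3431 - 3194 = 237

CCXXXVII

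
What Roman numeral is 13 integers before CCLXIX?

CCLXIX = 269
269 - 13 = 256

CCLVI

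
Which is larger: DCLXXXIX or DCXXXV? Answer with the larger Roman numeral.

DCLXXXIX = 689
DCXXXV = 635
689 is larger

DCLXXXIX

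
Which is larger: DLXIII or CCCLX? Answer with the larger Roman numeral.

DLXIII = 563
CCCLX = 360
563 is larger

DLXIII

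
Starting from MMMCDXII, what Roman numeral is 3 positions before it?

MMMCDXII = 3412
3412 - 3 = 3409

MMMCDIX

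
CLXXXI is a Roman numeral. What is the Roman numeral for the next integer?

CLXXXI = 181; next is 182

CLXXXII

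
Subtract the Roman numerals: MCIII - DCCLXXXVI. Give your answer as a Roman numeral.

MCIII = 1103
DCCLXXXVI = 786
1103 - 786 = 317

CCCXVII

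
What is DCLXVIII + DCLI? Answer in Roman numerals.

DCLXVIII = 668
DCLI = 651
668 + 651 = 1319

MCCCXIX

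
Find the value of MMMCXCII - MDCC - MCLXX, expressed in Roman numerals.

MMMCXCII = 3192, MDCC = 1700, MCLXX = 1170
3192 - 1700 = 1492
1492 - 1170 = 322

CCCXXII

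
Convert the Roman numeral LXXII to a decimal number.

LXXII: L=50, X=10, X=10, I=1, I=1
50 + 10 + 10 + 1 + 1 = 72

72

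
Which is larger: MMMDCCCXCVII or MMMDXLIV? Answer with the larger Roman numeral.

MMMDCCCXCVII = 3897
MMMDXLIV = 3544
3897 is larger

MMMDCCCXCVII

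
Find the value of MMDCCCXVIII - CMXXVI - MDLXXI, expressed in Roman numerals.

MMDCCCXVIII = 2818, CMXXVI = 926, MDLXXI = 1571
2818 - 926 = 1892
1892 - 1571 = 321

CCCXXI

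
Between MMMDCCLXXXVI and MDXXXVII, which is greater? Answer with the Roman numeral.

MMMDCCLXXXVI = 3786
MDXXXVII = 1537
3786 is larger

MMMDCCLXXXVI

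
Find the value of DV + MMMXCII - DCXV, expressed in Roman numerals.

DV = 505, MMMXCII = 3092, DCXV = 615
505 + 3092 = 3597
3597 - 615 = 2982

MMCMLXXXII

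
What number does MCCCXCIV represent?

MCCCXCIV: M=1000, C=100, C=100, C=100, XC=90, IV=4
1000 + 100 + 100 + 100 + 90 + 4 = 1394

1394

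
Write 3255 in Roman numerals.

Convert 3255 to Roman numerals:
  3255 contains 3×1000 (MMM)
  255 contains 2×100 (CC)
  55 contains 1×50 (L)
  5 contains 1×5 (V)

MMMCCLV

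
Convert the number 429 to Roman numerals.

Convert 429 to Roman numerals:
  429 contains 1×400 (CD)
  29 contains 2×10 (XX)
  9 contains 1×9 (IX)

CDXXIX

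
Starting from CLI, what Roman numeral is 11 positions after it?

CLI = 151
151 + 11 = 162

CLXII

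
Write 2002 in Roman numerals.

Convert 2002 to Roman numerals:
  2002 contains 2×1000 (MM)
  2 contains 2×1 (II)

MMII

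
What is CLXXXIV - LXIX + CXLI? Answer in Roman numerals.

CLXXXIV = 184, LXIX = 69, CXLI = 141
184 - 69 = 115
115 + 141 = 256

CCLVI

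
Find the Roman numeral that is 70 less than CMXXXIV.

CMXXXIV = 934
934 - 70 = 864

DCCCLXIV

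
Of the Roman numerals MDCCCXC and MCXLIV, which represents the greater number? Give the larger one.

MDCCCXC = 1890
MCXLIV = 1144
1890 is larger

MDCCCXC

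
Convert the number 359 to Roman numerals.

Convert 359 to Roman numerals:
  359 contains 3×100 (CCC)
  59 contains 1×50 (L)
  9 contains 1×9 (IX)

CCCLIX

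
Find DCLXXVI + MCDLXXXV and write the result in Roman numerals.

DCLXXVI = 676
MCDLXXXV = 1485
676 + 1485 = 2161

MMCLXI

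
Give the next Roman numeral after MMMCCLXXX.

MMMCCLXXX = 3280, so the next integer is 3280 + 1 = 3281

MMMCCLXXXI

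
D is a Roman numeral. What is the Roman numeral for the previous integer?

D = 500; previous is 499

CDXCIX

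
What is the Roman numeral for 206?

Convert 206 to Roman numerals:
  206 contains 2×100 (CC)
  6 contains 1×5 (V)
  1 contains 1×1 (I)

CCVI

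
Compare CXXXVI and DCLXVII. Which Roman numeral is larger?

CXXXVI = 136
DCLXVII = 667
667 is larger

DCLXVII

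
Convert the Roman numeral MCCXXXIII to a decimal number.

MCCXXXIII: M=1000, C=100, C=100, X=10, X=10, X=10, I=1, I=1, I=1
1000 + 100 + 100 + 10 + 10 + 10 + 1 + 1 + 1 = 1233

1233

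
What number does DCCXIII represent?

DCCXIII: D=500, C=100, C=100, X=10, I=1, I=1, I=1
500 + 100 + 100 + 10 + 1 + 1 + 1 = 713

713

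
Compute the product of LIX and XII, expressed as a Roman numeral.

LIX = 59
XII = 12
59 × 12 = 708

DCCVIII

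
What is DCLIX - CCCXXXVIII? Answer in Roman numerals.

DCLIX = 659
CCCXXXVIII = 338
659 - 338 = 321

CCCXXI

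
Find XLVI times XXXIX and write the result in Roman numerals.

XLVI = 46
XXXIX = 39
46 × 39 = 1794

MDCCXCIV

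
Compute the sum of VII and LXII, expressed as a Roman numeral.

VII = 7
LXII = 62
7 + 62 = 69

LXIX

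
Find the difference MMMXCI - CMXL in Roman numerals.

MMMXCI = 3091
CMXL = 940
3091 - 940 = 2151

MMCLI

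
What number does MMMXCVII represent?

MMMXCVII: M=1000, M=1000, M=1000, XC=90, V=5, I=1, I=1
1000 + 1000 + 1000 + 90 + 5 + 1 + 1 = 3097

3097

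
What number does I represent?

I: I=1

1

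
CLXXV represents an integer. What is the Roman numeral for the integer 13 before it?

CLXXV = 175
175 - 13 = 162

CLXII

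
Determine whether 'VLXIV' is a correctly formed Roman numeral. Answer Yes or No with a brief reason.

'VLXIV': V should not appear more than once

No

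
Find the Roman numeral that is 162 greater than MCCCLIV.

MCCCLIV = 1354
1354 + 162 = 1516

MDXVI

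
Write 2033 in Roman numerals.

Convert 2033 to Roman numerals:
  2033 contains 2×1000 (MM)
  33 contains 3×10 (XXX)
  3 contains 3×1 (III)

MMXXXIII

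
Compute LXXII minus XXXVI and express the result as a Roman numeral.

LXXII = 72
XXXVI = 36
72 - 36 = 36

XXXVI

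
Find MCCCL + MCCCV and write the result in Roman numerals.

MCCCL = 1350
MCCCV = 1305
1350 + 1305 = 2655

MMDCLV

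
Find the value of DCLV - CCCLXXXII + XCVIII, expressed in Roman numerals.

DCLV = 655, CCCLXXXII = 382, XCVIII = 98
655 - 382 = 273
273 + 98 = 371

CCCLXXI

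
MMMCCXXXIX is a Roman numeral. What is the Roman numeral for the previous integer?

MMMCCXXXIX = 3239, so the previous integer is 3239 - 1 = 3238

MMMCCXXXVIII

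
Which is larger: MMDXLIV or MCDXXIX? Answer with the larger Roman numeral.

MMDXLIV = 2544
MCDXXIX = 1429
2544 is larger

MMDXLIV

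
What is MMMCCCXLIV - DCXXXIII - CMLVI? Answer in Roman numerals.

MMMCCCXLIV = 3344, DCXXXIII = 633, CMLVI = 956
3344 - 633 = 2711
2711 - 956 = 1755

MDCCLV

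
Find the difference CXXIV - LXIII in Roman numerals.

CXXIV = 124
LXIII = 63
124 - 63 = 61

LXI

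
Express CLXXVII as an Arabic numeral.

CLXXVII: C=100, L=50, X=10, X=10, V=5, I=1, I=1
100 + 50 + 10 + 10 + 5 + 1 + 1 = 177

177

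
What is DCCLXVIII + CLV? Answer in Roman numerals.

DCCLXVIII = 768
CLV = 155
768 + 155 = 923

CMXXIII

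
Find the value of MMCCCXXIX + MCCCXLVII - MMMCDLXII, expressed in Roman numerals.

MMCCCXXIX = 2329, MCCCXLVII = 1347, MMMCDLXII = 3462
2329 + 1347 = 3676
3676 - 3462 = 214

CCXIV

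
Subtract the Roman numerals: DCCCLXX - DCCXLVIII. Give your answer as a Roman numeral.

DCCCLXX = 870
DCCXLVIII = 748
870 - 748 = 122

CXXII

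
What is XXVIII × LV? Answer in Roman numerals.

XXVIII = 28
LV = 55
28 × 55 = 1540

MDXL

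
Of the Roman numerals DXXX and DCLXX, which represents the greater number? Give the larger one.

DXXX = 530
DCLXX = 670
670 is larger

DCLXX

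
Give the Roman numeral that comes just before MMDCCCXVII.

MMDCCCXVII = 2817; previous is 2816

MMDCCCXVI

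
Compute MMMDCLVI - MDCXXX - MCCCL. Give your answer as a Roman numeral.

MMMDCLVI = 3656, MDCXXX = 1630, MCCCL = 1350
3656 - 1630 = 2026
2026 - 1350 = 676

DCLXXVI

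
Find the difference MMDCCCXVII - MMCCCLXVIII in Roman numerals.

MMDCCCXVII = 2817
MMCCCLXVIII = 2368
2817 - 2368 = 449

CDXLIX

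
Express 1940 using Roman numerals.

Convert 1940 to Roman numerals:
  1940 contains 1×1000 (M)
  940 contains 1×900 (CM)
  40 contains 1×40 (XL)

MCMXL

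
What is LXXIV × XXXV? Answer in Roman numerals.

LXXIV = 74
XXXV = 35
74 × 35 = 2590

MMDXC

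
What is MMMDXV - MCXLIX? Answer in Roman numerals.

MMMDXV = 3515
MCXLIX = 1149
3515 - 1149 = 2366

MMCCCLXVI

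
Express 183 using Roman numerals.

Convert 183 to Roman numerals:
  183 contains 1×100 (C)
  83 contains 1×50 (L)
  33 contains 3×10 (XXX)
  3 contains 3×1 (III)

CLXXXIII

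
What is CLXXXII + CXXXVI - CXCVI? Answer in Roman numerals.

CLXXXII = 182, CXXXVI = 136, CXCVI = 196
182 + 136 = 318
318 - 196 = 122

CXXII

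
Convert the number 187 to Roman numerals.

Convert 187 to Roman numerals:
  187 contains 1×100 (C)
  87 contains 1×50 (L)
  37 contains 3×10 (XXX)
  7 contains 1×5 (V)
  2 contains 2×1 (II)

CLXXXVII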